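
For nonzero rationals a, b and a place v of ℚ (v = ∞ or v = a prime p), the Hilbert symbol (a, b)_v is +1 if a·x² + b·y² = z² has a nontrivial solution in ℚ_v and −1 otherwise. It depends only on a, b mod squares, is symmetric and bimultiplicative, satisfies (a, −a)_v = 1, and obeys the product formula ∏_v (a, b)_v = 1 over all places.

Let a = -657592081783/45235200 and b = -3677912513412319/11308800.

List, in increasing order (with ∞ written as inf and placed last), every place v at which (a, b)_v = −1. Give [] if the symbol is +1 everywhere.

(a, b) ≡ (-3405009, -8621193) mod (ℚ^×)²; places V = {2, 3, 5, 7, 13, 17, 19, 29, 31, 41, 47, ∞}.
(a,b)_3: α=-1, u≡2; β=-1, v≡2 (mod 3); (2|3)=-1, (2|3)=-1; sign (−1)^1·-1^-1·-1^-1 = -1.
(a,b)_41: α=1, u≡26; β=1, v≡5 (mod 41); (26|41)=-1, (5|41)=+1; sign (−1)^0·-1^1·+1^1 = -1.
(a,b)_17: α=0, u≡11; β=1, v≡9 (mod 17); (11|17)=-1, (9|17)=+1; sign (−1)^0·-1^1·+1^0 = -1.
(a,b)_29: α=2, u≡26; β=2, v≡19 (mod 29); (26|29)=-1, (19|29)=-1; sign (−1)^0·-1^2·-1^2 = +1.
(a,b)_5: α=-2, u≡4; β=-2, v≡3 (mod 5); (4|5)=+1, (3|5)=-1; sign (−1)^0·+1^-2·-1^-2 = +1.
(a,b)_7: α=4, u≡4; β=5, v≡2 (mod 7); (4|7)=+1, (2|7)=+1; sign (−1)^0·+1^5·+1^4 = +1.
(a,b)_47: α=1, u≡8; β=2, v≡1 (mod 47); (8|47)=+1, (1|47)=+1; sign (−1)^0·+1^2·+1^1 = +1.
(a,b)_19: α=-1, u≡17; β=-1, v≡1 (mod 19); (17|19)=+1, (1|19)=+1; sign (−1)^1·+1^-1·+1^-1 = -1.
(a,b)_31: α=-1, u≡14; β=-1, v≡15 (mod 31); (14|31)=+1, (15|31)=-1; sign (−1)^1·+1^-1·-1^-1 = +1.
(a,b)_2: α=-10, β=-8; u≡7, v≡7 (mod 8); ε(u)ε(v)=1·1, αω(v)=-10·0, βω(u)=-8·0; sum ≡ 1  ⇒  -1.
(a,b)_∞: sgn(-3405009)=−, sgn(-8621193)=−, so -1.
(a,b)_13: α=2, u≡3; β=2, v≡10 (mod 13); (3|13)=+1, (10|13)=+1; sign (−1)^0·+1^2·+1^2 = +1.
(-3405009, -8621193 / ℚ) ramifies at {2, 3, 17, 19, 41, ∞}: a division algebra.

[2, 3, 17, 19, 41, inf]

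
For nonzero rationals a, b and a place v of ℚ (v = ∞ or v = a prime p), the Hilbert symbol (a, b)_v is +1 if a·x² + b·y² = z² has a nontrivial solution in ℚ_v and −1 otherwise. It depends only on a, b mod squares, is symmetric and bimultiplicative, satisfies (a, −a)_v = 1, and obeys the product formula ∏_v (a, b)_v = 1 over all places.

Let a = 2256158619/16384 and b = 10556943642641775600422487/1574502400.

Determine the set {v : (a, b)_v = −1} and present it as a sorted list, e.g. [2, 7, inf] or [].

[2, 29]

Mod squares: a ≡ 12259, b ≡ 6043687. Check v ∈ {∞, 2, 3, 5, 11, 13, 17, 23, 29, 31, 41}.
v=5: a=5^0·(≡1), b=5^-2·(≡2) mod 5; (1|5)=+1, (2|5)=-1; (−1)^{0·-2·2}·(+1)^-2·(-1)^0 = +1.
v=∞: 12259 > 0 and 6043687 > 0  ⇒  (a,b)_∞ = +1.
v=17: a=17^0·(≡9), b=17^1·(≡12) mod 17; (9|17)=+1, (12|17)=-1; (−1)^{0·1·8}·(+1)^1·(-1)^0 = +1.
v=29: a=29^0·(≡27), b=29^1·(≡16) mod 29; (27|29)=-1, (16|29)=+1; (−1)^{0·1·14}·(-1)^1·(+1)^0 = -1.
v=13: a=13^3·(≡11), b=13^3·(≡2) mod 13; (11|13)=-1, (2|13)=-1; (−1)^{3·3·6}·(-1)^3·(-1)^3 = +1.
v=2: v_2(a)=-14, v_2(b)=-16; units ≡ 3, 7 (mod 8); ε·ε+αω+βω = 1·1+-14·0+-16·1 ≡ 1  ⇒  (a,b)_2 = -1.
v=11: a=11^2·(≡3), b=11^6·(≡9) mod 11; (3|11)=+1, (9|11)=+1; (−1)^{2·6·5}·(+1)^6·(+1)^2 = +1.
v=23: a=23^1·(≡9), b=23^3·(≡7) mod 23; (9|23)=+1, (7|23)=-1; (−1)^{1·3·11}·(+1)^3·(-1)^1 = +1.
v=3: a=3^2·(≡1), b=3^8·(≡1) mod 3; (1|3)=+1, (1|3)=+1; (−1)^{2·8·1}·(+1)^8·(+1)^2 = +1.
v=41: a=41^1·(≡6), b=41^3·(≡30) mod 41; (6|41)=-1, (30|41)=-1; (−1)^{1·3·20}·(-1)^3·(-1)^1 = +1.
v=31: a=31^0·(≡18), b=31^-2·(≡10) mod 31; (18|31)=+1, (10|31)=+1; (−1)^{0·-2·15}·(+1)^-2·(+1)^0 = +1.
Ram(12259, 6043687) = {2, 29}; no ℚ_2-point on the conic.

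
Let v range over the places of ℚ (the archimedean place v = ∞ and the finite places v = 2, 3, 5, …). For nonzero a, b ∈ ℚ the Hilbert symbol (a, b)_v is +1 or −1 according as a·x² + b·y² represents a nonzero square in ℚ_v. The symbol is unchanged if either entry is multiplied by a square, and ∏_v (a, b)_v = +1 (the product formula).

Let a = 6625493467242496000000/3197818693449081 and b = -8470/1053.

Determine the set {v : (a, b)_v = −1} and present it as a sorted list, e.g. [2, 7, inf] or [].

[2, 13]

Mod squares: a ≡ 154, b ≡ -910. Check v ∈ {∞, 2, 3, 5, 7, 11, 13, 17}.
v=3: a=3^-18·(≡1), b=3^-4·(≡2) mod 3; (1|3)=+1, (2|3)=-1; (−1)^{-18·-4·1}·(+1)^-4·(-1)^-18 = +1.
v=17: a=17^-2·(≡15), b=17^0·(≡4) mod 17; (15|17)=+1, (4|17)=+1; (−1)^{-2·0·8}·(+1)^0·(+1)^-2 = +1.
v=11: a=11^9·(≡3), b=11^2·(≡5) mod 11; (3|11)=+1, (5|11)=+1; (−1)^{9·2·5}·(+1)^2·(+1)^9 = +1.
v=5: a=5^6·(≡4), b=5^1·(≡2) mod 5; (4|5)=+1, (2|5)=-1; (−1)^{6·1·2}·(+1)^1·(-1)^6 = +1.
v=∞: 154 > 0 and -910 < 0  ⇒  (a,b)_∞ = +1.
v=13: a=13^-4·(≡5), b=13^-1·(≡2) mod 13; (5|13)=-1, (2|13)=-1; (−1)^{-4·-1·6}·(-1)^-1·(-1)^-4 = -1.
v=7: a=7^3·(≡1), b=7^1·(≡5) mod 7; (1|7)=+1, (5|7)=-1; (−1)^{3·1·3}·(+1)^1·(-1)^3 = +1.
v=2: v_2(a)=19, v_2(b)=1; units ≡ 5, 1 (mod 8); ε·ε+αω+βω = 0·0+19·0+1·1 ≡ 1  ⇒  (a,b)_2 = -1.
|Ram(154, -910)| = 2, even; anisotropic at {2, 13}.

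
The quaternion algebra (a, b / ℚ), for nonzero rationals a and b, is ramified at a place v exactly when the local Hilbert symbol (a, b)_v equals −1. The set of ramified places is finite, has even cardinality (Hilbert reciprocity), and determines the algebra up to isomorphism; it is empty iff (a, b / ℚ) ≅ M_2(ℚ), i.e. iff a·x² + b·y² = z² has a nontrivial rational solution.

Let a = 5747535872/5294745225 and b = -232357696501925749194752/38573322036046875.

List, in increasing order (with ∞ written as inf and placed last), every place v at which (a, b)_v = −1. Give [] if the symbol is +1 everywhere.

[2, 3]

Mod squares: a ≡ 23, b ≡ -3741. Check v ∈ {∞, 2, 3, 5, 7, 11, 13, 17, 19, 23, 29, 43}.
v=3: a=3^-6·(≡2), b=3^-5·(≡1) mod 3; (2|3)=-1, (1|3)=+1; (−1)^{-6·-5·1}·(-1)^-5·(+1)^-6 = -1.
v=13: a=13^2·(≡3), b=13^4·(≡4) mod 13; (3|13)=+1, (4|13)=+1; (−1)^{2·4·6}·(+1)^4·(+1)^2 = +1.
v=7: a=7^-4·(≡1), b=7^-4·(≡2) mod 7; (1|7)=+1, (2|7)=+1; (−1)^{-4·-4·3}·(+1)^-4·(+1)^-4 = +1.
v=29: a=29^0·(≡22), b=29^1·(≡16) mod 29; (22|29)=+1, (16|29)=+1; (−1)^{0·1·14}·(+1)^1·(+1)^0 = +1.
v=43: a=43^0·(≡35), b=43^1·(≡20) mod 43; (35|43)=+1, (20|43)=-1; (−1)^{0·1·21}·(+1)^1·(-1)^0 = +1.
v=23: a=23^1·(≡1), b=23^2·(≡4) mod 23; (1|23)=+1, (4|23)=+1; (−1)^{1·2·11}·(+1)^2·(+1)^1 = +1.
v=2: v_2(a)=12, v_2(b)=18; units ≡ 7, 3 (mod 8); ε·ε+αω+βω = 1·1+12·1+18·0 ≡ 1  ⇒  (a,b)_2 = -1.
v=19: a=19^2·(≡17), b=19^6·(≡15) mod 19; (17|19)=+1, (15|19)=-1; (−1)^{2·6·9}·(+1)^6·(-1)^2 = +1.
v=∞: 23 > 0 and -3741 < 0  ⇒  (a,b)_∞ = +1.
v=17: a=17^0·(≡3), b=17^-2·(≡8) mod 17; (3|17)=-1, (8|17)=+1; (−1)^{0·-2·8}·(-1)^-2·(+1)^0 = +1.
v=11: a=11^-2·(≡9), b=11^-4·(≡7) mod 11; (9|11)=+1, (7|11)=-1; (−1)^{-2·-4·5}·(+1)^-4·(-1)^-2 = +1.
v=5: a=5^-2·(≡3), b=5^-6·(≡4) mod 5; (3|5)=-1, (4|5)=+1; (−1)^{-2·-6·2}·(-1)^-6·(+1)^-2 = +1.
Ram(23, -3741) = {2, 3}; no ℚ_2-point on the conic.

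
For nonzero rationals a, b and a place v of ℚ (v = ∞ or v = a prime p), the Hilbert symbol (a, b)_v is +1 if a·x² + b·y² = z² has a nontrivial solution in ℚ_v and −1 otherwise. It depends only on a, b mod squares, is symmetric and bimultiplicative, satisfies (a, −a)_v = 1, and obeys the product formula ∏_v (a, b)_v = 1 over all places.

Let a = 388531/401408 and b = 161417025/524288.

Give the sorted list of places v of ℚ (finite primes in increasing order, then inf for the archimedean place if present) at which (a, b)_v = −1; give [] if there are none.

[2, 19]

Mod squares: a ≡ 38, b ≡ 2. Check v ∈ {∞, 2, 3, 5, 7, 11, 13, 19}.
v=7: a=7^-2·(≡5), b=7^2·(≡2) mod 7; (5|7)=-1, (2|7)=+1; (−1)^{-2·2·3}·(-1)^2·(+1)^-2 = +1.
v=3: a=3^0·(≡2), b=3^2·(≡2) mod 3; (2|3)=-1, (2|3)=-1; (−1)^{0·2·1}·(-1)^2·(-1)^0 = +1.
v=13: a=13^2·(≡9), b=13^0·(≡5) mod 13; (9|13)=+1, (5|13)=-1; (−1)^{2·0·6}·(+1)^0·(-1)^2 = +1.
v=19: a=19^1·(≡18), b=19^0·(≡18) mod 19; (18|19)=-1, (18|19)=-1; (−1)^{1·0·9}·(-1)^0·(-1)^1 = -1.
v=11: a=11^2·(≡3), b=11^4·(≡6) mod 11; (3|11)=+1, (6|11)=-1; (−1)^{2·4·5}·(+1)^4·(-1)^2 = +1.
v=2: v_2(a)=-13, v_2(b)=-19; units ≡ 3, 1 (mod 8); ε·ε+αω+βω = 1·0+-13·0+-19·1 ≡ 1  ⇒  (a,b)_2 = -1.
v=∞: 38 > 0 and 2 > 0  ⇒  (a,b)_∞ = +1.
v=5: a=5^0·(≡2), b=5^2·(≡2) mod 5; (2|5)=-1, (2|5)=-1; (−1)^{0·2·2}·(-1)^2·(-1)^0 = +1.
Ram(38, 2) = {2, 19}; no ℚ_2-point on the conic.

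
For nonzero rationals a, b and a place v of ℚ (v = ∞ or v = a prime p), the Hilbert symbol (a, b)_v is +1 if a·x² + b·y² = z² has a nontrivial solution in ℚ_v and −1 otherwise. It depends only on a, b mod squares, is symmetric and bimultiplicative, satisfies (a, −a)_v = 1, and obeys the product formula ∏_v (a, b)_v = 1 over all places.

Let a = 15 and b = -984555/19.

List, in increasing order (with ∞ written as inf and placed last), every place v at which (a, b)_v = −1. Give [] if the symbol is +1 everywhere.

[2, 5, 13, 19]

Mod squares: a ≡ 15, b ≡ -230945. Check v ∈ {∞, 2, 3, 5, 11, 13, 17, 19}.
v=11: a=11^0·(≡4), b=11^1·(≡3) mod 11; (4|11)=+1, (3|11)=+1; (−1)^{0·1·5}·(+1)^1·(+1)^0 = +1.
v=19: a=19^0·(≡15), b=19^-1·(≡6) mod 19; (15|19)=-1, (6|19)=+1; (−1)^{0·-1·9}·(-1)^-1·(+1)^0 = -1.
v=∞: 15 > 0 and -230945 < 0  ⇒  (a,b)_∞ = +1.
v=2: v_2(a)=0, v_2(b)=0; units ≡ 7, 7 (mod 8); ε·ε+αω+βω = 1·1+0·0+0·0 ≡ 1  ⇒  (a,b)_2 = -1.
v=13: a=13^0·(≡2), b=13^1·(≡7) mod 13; (2|13)=-1, (7|13)=-1; (−1)^{0·1·6}·(-1)^1·(-1)^0 = -1.
v=17: a=17^0·(≡15), b=17^1·(≡2) mod 17; (15|17)=+1, (2|17)=+1; (−1)^{0·1·8}·(+1)^1·(+1)^0 = +1.
v=5: a=5^1·(≡3), b=5^1·(≡1) mod 5; (3|5)=-1, (1|5)=+1; (−1)^{1·1·2}·(-1)^1·(+1)^1 = -1.
v=3: a=3^1·(≡2), b=3^4·(≡1) mod 3; (2|3)=-1, (1|3)=+1; (−1)^{1·4·1}·(-1)^4·(+1)^1 = +1.
|Ram(15, -230945)| = 4, even; anisotropic at {2, 5, 13, 19}.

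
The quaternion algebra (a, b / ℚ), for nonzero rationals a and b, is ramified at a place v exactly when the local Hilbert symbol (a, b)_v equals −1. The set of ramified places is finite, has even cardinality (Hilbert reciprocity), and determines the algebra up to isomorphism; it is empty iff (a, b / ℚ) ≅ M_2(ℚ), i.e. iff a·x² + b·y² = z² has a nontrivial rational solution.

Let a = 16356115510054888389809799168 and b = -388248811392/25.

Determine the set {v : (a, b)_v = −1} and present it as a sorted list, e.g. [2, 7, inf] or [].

[2, 3, 13, 17]

Mod squares: a ≡ 323, b ≡ -16804398. Check v ∈ {∞, 2, 3, 5, 7, 13, 17, 19, 23, 29}.
v=5: a=5^0·(≡3), b=5^-2·(≡3) mod 5; (3|5)=-1, (3|5)=-1; (−1)^{0·-2·2}·(-1)^-2·(-1)^0 = +1.
v=13: a=13^0·(≡6), b=13^1·(≡12) mod 13; (6|13)=-1, (12|13)=+1; (−1)^{0·1·6}·(-1)^1·(+1)^0 = -1.
v=2: v_2(a)=38, v_2(b)=7; units ≡ 3, 1 (mod 8); ε·ε+αω+βω = 1·0+38·0+7·1 ≡ 1  ⇒  (a,b)_2 = -1.
v=29: a=29^2·(≡25), b=29^1·(≡7) mod 29; (25|29)=+1, (7|29)=+1; (−1)^{2·1·14}·(+1)^1·(+1)^2 = +1.
v=∞: 323 > 0 and -16804398 < 0  ⇒  (a,b)_∞ = +1.
v=3: a=3^4·(≡2), b=3^1·(≡2) mod 3; (2|3)=-1, (2|3)=-1; (−1)^{4·1·1}·(-1)^1·(-1)^4 = -1.
v=7: a=7^2·(≡1), b=7^0·(≡5) mod 7; (1|7)=+1, (5|7)=-1; (−1)^{2·0·3}·(+1)^0·(-1)^2 = +1.
v=23: a=23^2·(≡3), b=23^1·(≡21) mod 23; (3|23)=+1, (21|23)=-1; (−1)^{2·1·11}·(+1)^1·(-1)^2 = +1.
v=17: a=17^3·(≡1), b=17^1·(≡7) mod 17; (1|17)=+1, (7|17)=-1; (−1)^{3·1·8}·(+1)^1·(-1)^3 = -1.
v=19: a=19^3·(≡9), b=19^3·(≡3) mod 19; (9|19)=+1, (3|19)=-1; (−1)^{3·3·9}·(+1)^3·(-1)^3 = +1.
(323, -16804398 / ℚ) ramifies at {2, 3, 13, 17}: a division algebra.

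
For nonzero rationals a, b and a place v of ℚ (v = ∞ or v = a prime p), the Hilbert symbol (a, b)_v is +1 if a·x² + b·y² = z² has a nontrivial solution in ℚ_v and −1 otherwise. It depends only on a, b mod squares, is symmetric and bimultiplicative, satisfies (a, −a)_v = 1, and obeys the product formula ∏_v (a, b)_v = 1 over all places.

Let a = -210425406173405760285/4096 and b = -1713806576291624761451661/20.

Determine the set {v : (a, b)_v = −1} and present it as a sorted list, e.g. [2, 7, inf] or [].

(a, b) ≡ (-219965, -165945) mod (ℚ^×)²; places V = {2, 3, 5, 13, 17, 23, 29, 37, 41, ∞}.
(a,b)_2: α=-12, β=-2; u≡3, v≡7 (mod 8); ε(u)ε(v)=1·1, αω(v)=-12·0, βω(u)=-2·1; sum ≡ 1  ⇒  -1.
(a,b)_41: α=3, u≡6; β=4, v≡10 (mod 41); (6|41)=-1, (10|41)=+1; sign (−1)^0·-1^4·+1^3 = +1.
(a,b)_∞: sgn(-219965)=−, sgn(-165945)=−, so -1.
(a,b)_17: α=0, u≡1; β=2, v≡9 (mod 17); (1|17)=+1, (9|17)=+1; sign (−1)^0·+1^2·+1^0 = +1.
(a,b)_29: α=5, u≡5; β=4, v≡28 (mod 29); (5|29)=+1, (28|29)=+1; sign (−1)^0·+1^4·+1^5 = +1.
(a,b)_5: α=1, u≡3; β=-1, v≡1 (mod 5); (3|5)=-1, (1|5)=+1; sign (−1)^0·-1^-1·+1^1 = -1.
(a,b)_37: α=1, u≡12; β=1, v≡5 (mod 37); (12|37)=+1, (5|37)=-1; sign (−1)^0·+1^1·-1^1 = -1.
(a,b)_13: α=2, u≡2; β=3, v≡1 (mod 13); (2|13)=-1, (1|13)=+1; sign (−1)^0·-1^3·+1^2 = -1.
(a,b)_23: α=2, u≡7; β=3, v≡14 (mod 23); (7|23)=-1, (14|23)=-1; sign (−1)^0·-1^3·-1^2 = -1.
(a,b)_3: α=2, u≡1; β=1, v≡2 (mod 3); (1|3)=+1, (2|3)=-1; sign (−1)^0·+1^1·-1^2 = +1.
|Ram(-219965, -165945)| = 6, even; anisotropic at {2, 5, 13, 23, 37, ∞}.

[2, 5, 13, 23, 37, inf]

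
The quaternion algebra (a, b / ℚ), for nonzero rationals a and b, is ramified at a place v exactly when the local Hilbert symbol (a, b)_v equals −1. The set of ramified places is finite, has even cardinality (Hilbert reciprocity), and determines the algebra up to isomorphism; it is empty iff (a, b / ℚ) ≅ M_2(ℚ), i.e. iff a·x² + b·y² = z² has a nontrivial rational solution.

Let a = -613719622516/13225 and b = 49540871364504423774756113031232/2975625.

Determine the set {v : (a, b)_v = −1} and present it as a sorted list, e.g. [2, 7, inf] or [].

[19, 29]

Mod squares: a ≡ -29029, b ≡ 78793. Check v ∈ {∞, 2, 3, 5, 7, 11, 13, 19, 23, 29}.
v=7: a=7^1·(≡2), b=7^0·(≡1) mod 7; (2|7)=+1, (1|7)=+1; (−1)^{1·0·3}·(+1)^0·(+1)^1 = +1.
v=2: v_2(a)=2, v_2(b)=6; units ≡ 3, 1 (mod 8); ε·ε+αω+βω = 1·0+2·0+6·1 ≡ 0  ⇒  (a,b)_2 = +1.
v=19: a=19^2·(≡18), b=19^5·(≡1) mod 19; (18|19)=-1, (1|19)=+1; (−1)^{2·5·9}·(-1)^5·(+1)^2 = -1.
v=29: a=29^1·(≡17), b=29^3·(≡23) mod 29; (17|29)=-1, (23|29)=+1; (−1)^{1·3·14}·(-1)^3·(+1)^1 = -1.
v=23: a=23^-2·(≡17), b=23^-2·(≡8) mod 23; (17|23)=-1, (8|23)=+1; (−1)^{-2·-2·11}·(-1)^-2·(+1)^-2 = +1.
v=3: a=3^0·(≡2), b=3^-2·(≡1) mod 3; (2|3)=-1, (1|3)=+1; (−1)^{0·-2·1}·(-1)^-2·(+1)^0 = +1.
v=∞: -29029 < 0 and 78793 > 0  ⇒  (a,b)_∞ = +1.
v=13: a=13^1·(≡12), b=13^5·(≡10) mod 13; (12|13)=+1, (10|13)=+1; (−1)^{1·5·6}·(+1)^5·(+1)^1 = +1.
v=5: a=5^-2·(≡1), b=5^-4·(≡2) mod 5; (1|5)=+1, (2|5)=-1; (−1)^{-2·-4·2}·(+1)^-4·(-1)^-2 = +1.
v=11: a=11^5·(≡1), b=11^13·(≡10) mod 11; (1|11)=+1, (10|11)=-1; (−1)^{5·13·5}·(+1)^13·(-1)^5 = +1.
Ram(-29029, 78793) = {19, 29}; no ℚ_19-point on the conic.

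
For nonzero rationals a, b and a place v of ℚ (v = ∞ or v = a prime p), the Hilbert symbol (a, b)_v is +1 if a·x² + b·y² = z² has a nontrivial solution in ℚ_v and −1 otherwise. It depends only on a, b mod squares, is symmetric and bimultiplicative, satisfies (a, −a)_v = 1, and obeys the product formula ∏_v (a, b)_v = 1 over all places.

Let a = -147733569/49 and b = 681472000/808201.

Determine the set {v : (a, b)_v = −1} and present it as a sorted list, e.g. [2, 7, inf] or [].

[2, 11, 29, 31]

(a, b) ≡ (-17081, 55) mod (ℚ^×)²; places V = {2, 3, 5, 7, 11, 19, 29, 31, ∞}.
(a,b)_2: α=0, β=12; u≡7, v≡7 (mod 8); ε(u)ε(v)=1·1, αω(v)=0·0, βω(u)=12·0; sum ≡ 1  ⇒  -1.
(a,b)_29: α=1, u≡7; β=-2, v≡18 (mod 29); (7|29)=+1, (18|29)=-1; sign (−1)^0·+1^-2·-1^1 = -1.
(a,b)_7: α=-2, u≡3; β=0, v≡3 (mod 7); (3|7)=-1, (3|7)=-1; sign (−1)^0·-1^0·-1^-2 = +1.
(a,b)_19: α=1, u≡3; β=0, v≡6 (mod 19); (3|19)=-1, (6|19)=+1; sign (−1)^0·-1^0·+1^1 = +1.
(a,b)_31: α=3, u≡19; β=-2, v≡29 (mod 31); (19|31)=+1, (29|31)=-1; sign (−1)^0·+1^-2·-1^3 = -1.
(a,b)_5: α=0, u≡4; β=3, v≡1 (mod 5); (4|5)=+1, (1|5)=+1; sign (−1)^0·+1^3·+1^0 = +1.
(a,b)_11: α=0, u≡10; β=3, v≡3 (mod 11); (10|11)=-1, (3|11)=+1; sign (−1)^0·-1^3·+1^0 = -1.
(a,b)_3: α=2, u≡1; β=0, v≡1 (mod 3); (1|3)=+1, (1|3)=+1; sign (−1)^0·+1^0·+1^2 = +1.
(a,b)_∞: sgn(-17081)=−, sgn(55)=+, so +1.
|Ram(-17081, 55)| = 4, even; anisotropic at {2, 11, 29, 31}.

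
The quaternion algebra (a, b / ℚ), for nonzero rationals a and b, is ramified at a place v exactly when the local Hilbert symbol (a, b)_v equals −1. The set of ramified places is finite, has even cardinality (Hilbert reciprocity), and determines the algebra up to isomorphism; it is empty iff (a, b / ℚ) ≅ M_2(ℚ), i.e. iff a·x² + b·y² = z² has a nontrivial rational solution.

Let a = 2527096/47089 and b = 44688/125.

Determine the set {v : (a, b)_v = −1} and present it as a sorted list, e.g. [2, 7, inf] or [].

(a, b) ≡ (286, 285) mod (ℚ^×)²; places V = {2, 3, 5, 7, 11, 13, 19, 31, 47, ∞}.
(a,b)_2: α=3, β=4; u≡7, v≡5 (mod 8); ε(u)ε(v)=1·0, αω(v)=3·1, βω(u)=4·0; sum ≡ 1  ⇒  -1.
(a,b)_13: α=1, u≡1; β=0, v≡9 (mod 13); (1|13)=+1, (9|13)=+1; sign (−1)^0·+1^0·+1^1 = +1.
(a,b)_∞: sgn(286)=+, sgn(285)=+, so +1.
(a,b)_5: α=0, u≡4; β=-3, v≡3 (mod 5); (4|5)=+1, (3|5)=-1; sign (−1)^0·+1^-3·-1^0 = +1.
(a,b)_19: α=0, u≡11; β=1, v≡10 (mod 19); (11|19)=+1, (10|19)=-1; sign (−1)^0·+1^1·-1^0 = +1.
(a,b)_31: α=-2, u≡9; β=0, v≡17 (mod 31); (9|31)=+1, (17|31)=-1; sign (−1)^0·+1^0·-1^-2 = +1.
(a,b)_3: α=0, u≡1; β=1, v≡2 (mod 3); (1|3)=+1, (2|3)=-1; sign (−1)^0·+1^1·-1^0 = +1.
(a,b)_7: α=-2, u≡6; β=2, v≡5 (mod 7); (6|7)=-1, (5|7)=-1; sign (−1)^0·-1^2·-1^-2 = +1.
(a,b)_47: α=2, u≡25; β=0, v≡27 (mod 47); (25|47)=+1, (27|47)=+1; sign (−1)^0·+1^0·+1^2 = +1.
(a,b)_11: α=1, u≡5; β=0, v≡7 (mod 11); (5|11)=+1, (7|11)=-1; sign (−1)^0·+1^0·-1^1 = -1.
(286, 285 / ℚ) ramifies at {2, 11}: a division algebra.

[2, 11]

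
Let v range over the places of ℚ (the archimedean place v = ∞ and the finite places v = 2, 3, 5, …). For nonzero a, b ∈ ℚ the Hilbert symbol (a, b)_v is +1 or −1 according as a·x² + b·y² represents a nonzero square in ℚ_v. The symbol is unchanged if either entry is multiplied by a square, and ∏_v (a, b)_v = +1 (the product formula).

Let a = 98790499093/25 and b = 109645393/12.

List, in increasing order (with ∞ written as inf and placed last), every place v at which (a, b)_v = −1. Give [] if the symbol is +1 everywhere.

Mod squares: a ≡ 121693, b ≡ 328936179. Check v ∈ {∞, 2, 3, 5, 11, 13, 17, 23, 37, 53}.
v=2: v_2(a)=0, v_2(b)=-2; units ≡ 5, 3 (mod 8); ε·ε+αω+βω = 0·1+0·1+-2·1 ≡ 0  ⇒  (a,b)_2 = +1.
v=17: a=17^2·(≡12), b=17^1·(≡4) mod 17; (12|17)=-1, (4|17)=+1; (−1)^{2·1·8}·(-1)^1·(+1)^2 = -1.
v=5: a=5^-2·(≡3), b=5^0·(≡4) mod 5; (3|5)=-1, (4|5)=+1; (−1)^{-2·0·2}·(-1)^0·(+1)^-2 = +1.
v=53: a=53^2·(≡26), b=53^1·(≡38) mod 53; (26|53)=-1, (38|53)=+1; (−1)^{2·1·26}·(-1)^1·(+1)^2 = -1.
v=37: a=37^1·(≡7), b=37^1·(≡8) mod 37; (7|37)=+1, (8|37)=-1; (−1)^{1·1·18}·(+1)^1·(-1)^1 = -1.
v=23: a=23^1·(≡8), b=23^1·(≡8) mod 23; (8|23)=+1, (8|23)=+1; (−1)^{1·1·11}·(+1)^1·(+1)^1 = -1.
v=∞: 121693 > 0 and 328936179 > 0  ⇒  (a,b)_∞ = +1.
v=13: a=13^1·(≡10), b=13^1·(≡9) mod 13; (10|13)=+1, (9|13)=+1; (−1)^{1·1·6}·(+1)^1·(+1)^1 = +1.
v=11: a=11^1·(≡10), b=11^1·(≡3) mod 11; (10|11)=-1, (3|11)=+1; (−1)^{1·1·5}·(-1)^1·(+1)^1 = +1.
v=3: a=3^0·(≡1), b=3^-1·(≡1) mod 3; (1|3)=+1, (1|3)=+1; (−1)^{0·-1·1}·(+1)^-1·(+1)^0 = +1.
(121693, 328936179 / ℚ) ramifies at {17, 23, 37, 53}: a division algebra.

[17, 23, 37, 53]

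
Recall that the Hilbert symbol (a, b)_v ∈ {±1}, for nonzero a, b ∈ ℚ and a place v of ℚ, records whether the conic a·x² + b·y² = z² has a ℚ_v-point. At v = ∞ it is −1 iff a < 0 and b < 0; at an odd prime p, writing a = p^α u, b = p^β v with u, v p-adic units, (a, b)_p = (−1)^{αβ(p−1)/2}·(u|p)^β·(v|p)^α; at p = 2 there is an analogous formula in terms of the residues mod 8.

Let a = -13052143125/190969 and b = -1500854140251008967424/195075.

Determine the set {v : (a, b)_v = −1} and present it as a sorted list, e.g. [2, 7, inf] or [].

[2, 3, 7, 13, 23, 31, 37, inf]

Mod squares: a ≡ -8029, b ≡ -208858377. Check v ∈ {∞, 2, 3, 5, 7, 11, 13, 17, 19, 23, 29, 31, 37}.
v=23: a=23^-2·(≡22), b=23^3·(≡10) mod 23; (22|23)=-1, (10|23)=-1; (−1)^{-2·3·11}·(-1)^3·(-1)^-2 = -1.
v=5: a=5^4·(≡4), b=5^-2·(≡2) mod 5; (4|5)=+1, (2|5)=-1; (−1)^{4·-2·2}·(+1)^-2·(-1)^4 = +1.
v=11: a=11^0·(≡5), b=11^2·(≡4) mod 11; (5|11)=+1, (4|11)=+1; (−1)^{0·2·5}·(+1)^2·(+1)^0 = +1.
v=2: v_2(a)=0, v_2(b)=8; units ≡ 3, 7 (mod 8); ε·ε+αω+βω = 1·1+0·0+8·1 ≡ 1  ⇒  (a,b)_2 = -1.
v=31: a=31^1·(≡8), b=31^3·(≡25) mod 31; (8|31)=+1, (25|31)=+1; (−1)^{1·3·15}·(+1)^3·(+1)^1 = -1.
v=19: a=19^-2·(≡2), b=19^0·(≡4) mod 19; (2|19)=-1, (4|19)=+1; (−1)^{-2·0·9}·(-1)^0·(+1)^-2 = +1.
v=17: a=17^2·(≡14), b=17^-2·(≡1) mod 17; (14|17)=-1, (1|17)=+1; (−1)^{2·-2·8}·(-1)^-2·(+1)^2 = +1.
v=37: a=37^1·(≡31), b=37^3·(≡26) mod 37; (31|37)=-1, (26|37)=+1; (−1)^{1·3·18}·(-1)^3·(+1)^1 = -1.
v=∞: -8029 < 0 and -208858377 < 0  ⇒  (a,b)_∞ = -1.
v=3: a=3^2·(≡2), b=3^-3·(≡2) mod 3; (2|3)=-1, (2|3)=-1; (−1)^{2·-3·1}·(-1)^-3·(-1)^2 = -1.
v=13: a=13^0·(≡8), b=13^1·(≡8) mod 13; (8|13)=-1, (8|13)=-1; (−1)^{0·1·6}·(-1)^1·(-1)^0 = -1.
v=7: a=7^1·(≡4), b=7^1·(≡1) mod 7; (4|7)=+1, (1|7)=+1; (−1)^{1·1·3}·(+1)^1·(+1)^1 = -1.
v=29: a=29^0·(≡1), b=29^1·(≡21) mod 29; (1|29)=+1, (21|29)=-1; (−1)^{0·1·14}·(+1)^1·(-1)^0 = +1.
(-8029, -208858377 / ℚ) ramifies at {2, 3, 7, 13, 23, 31, 37, ∞}: a division algebra.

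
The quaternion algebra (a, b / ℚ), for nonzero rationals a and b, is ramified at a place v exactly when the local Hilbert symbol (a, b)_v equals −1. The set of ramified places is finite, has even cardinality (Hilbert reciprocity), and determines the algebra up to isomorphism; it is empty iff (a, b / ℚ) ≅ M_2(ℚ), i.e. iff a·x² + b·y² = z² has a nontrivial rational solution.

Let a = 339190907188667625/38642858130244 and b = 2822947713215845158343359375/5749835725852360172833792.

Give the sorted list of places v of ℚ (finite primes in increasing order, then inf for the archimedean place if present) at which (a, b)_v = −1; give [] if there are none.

Mod squares: a ≡ 345, b ≡ 5797. Check v ∈ {∞, 2, 3, 5, 7, 11, 13, 17, 19, 23, 31, 41, 43}.
v=∞: 345 > 0 and 5797 > 0  ⇒  (a,b)_∞ = +1.
v=2: v_2(a)=-2, v_2(b)=-10; units ≡ 1, 5 (mod 8); ε·ε+αω+βω = 0·0+-2·1+-10·0 ≡ 0  ⇒  (a,b)_2 = +1.
v=17: a=17^0·(≡11), b=17^-1·(≡15) mod 17; (11|17)=-1, (15|17)=+1; (−1)^{0·-1·8}·(-1)^-1·(+1)^0 = -1.
v=13: a=13^4·(≡5), b=13^6·(≡12) mod 13; (5|13)=-1, (12|13)=+1; (−1)^{4·6·6}·(-1)^6·(+1)^4 = +1.
v=31: a=31^2·(≡5), b=31^3·(≡10) mod 31; (5|31)=+1, (10|31)=+1; (−1)^{2·3·15}·(+1)^3·(+1)^2 = +1.
v=19: a=19^2·(≡13), b=19^4·(≡14) mod 19; (13|19)=-1, (14|19)=-1; (−1)^{2·4·9}·(-1)^4·(-1)^2 = +1.
v=7: a=7^2·(≡1), b=7^0·(≡1) mod 7; (1|7)=+1, (1|7)=+1; (−1)^{2·0·3}·(+1)^0·(+1)^2 = +1.
v=3: a=3^5·(≡1), b=3^6·(≡1) mod 3; (1|3)=+1, (1|3)=+1; (−1)^{5·6·1}·(+1)^6·(+1)^5 = +1.
v=41: a=41^-4·(≡26), b=41^-6·(≡37) mod 41; (26|41)=-1, (37|41)=+1; (−1)^{-4·-6·20}·(-1)^-6·(+1)^-4 = +1.
v=23: a=23^1·(≡19), b=23^2·(≡6) mod 23; (19|23)=-1, (6|23)=+1; (−1)^{1·2·11}·(-1)^2·(+1)^1 = +1.
v=5: a=5^3·(≡4), b=5^8·(≡2) mod 5; (4|5)=+1, (2|5)=-1; (−1)^{3·8·2}·(+1)^8·(-1)^3 = -1.
v=43: a=43^-4·(≡6), b=43^-6·(≡16) mod 43; (6|43)=+1, (16|43)=+1; (−1)^{-4·-6·21}·(+1)^-6·(+1)^-4 = +1.
v=11: a=11^0·(≡5), b=11^-1·(≡6) mod 11; (5|11)=+1, (6|11)=-1; (−1)^{0·-1·5}·(+1)^-1·(-1)^0 = +1.
|Ram(345, 5797)| = 2, even; anisotropic at {5, 17}.

[5, 17]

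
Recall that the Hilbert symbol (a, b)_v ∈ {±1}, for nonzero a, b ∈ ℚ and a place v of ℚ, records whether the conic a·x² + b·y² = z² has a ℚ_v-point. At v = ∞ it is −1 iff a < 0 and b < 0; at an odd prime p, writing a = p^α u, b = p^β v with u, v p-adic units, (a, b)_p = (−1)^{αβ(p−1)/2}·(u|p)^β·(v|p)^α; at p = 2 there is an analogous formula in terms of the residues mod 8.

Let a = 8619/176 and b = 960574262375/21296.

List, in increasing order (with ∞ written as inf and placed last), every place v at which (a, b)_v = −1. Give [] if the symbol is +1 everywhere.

Mod squares: a ≡ 561, b ≡ 1045. Check v ∈ {∞, 2, 3, 5, 7, 11, 13, 17, 19}.
v=17: a=17^1·(≡8), b=17^2·(≡15) mod 17; (8|17)=+1, (15|17)=+1; (−1)^{1·2·8}·(+1)^2·(+1)^1 = +1.
v=∞: 561 > 0 and 1045 > 0  ⇒  (a,b)_∞ = +1.
v=5: a=5^0·(≡4), b=5^3·(≡4) mod 5; (4|5)=+1, (4|5)=+1; (−1)^{0·3·2}·(+1)^3·(+1)^0 = +1.
v=3: a=3^1·(≡1), b=3^0·(≡1) mod 3; (1|3)=+1, (1|3)=+1; (−1)^{1·0·1}·(+1)^0·(+1)^1 = +1.
v=11: a=11^-1·(≡10), b=11^-3·(≡7) mod 11; (10|11)=-1, (7|11)=-1; (−1)^{-1·-3·5}·(-1)^-3·(-1)^-1 = -1.
v=2: v_2(a)=-4, v_2(b)=-4; units ≡ 1, 5 (mod 8); ε·ε+αω+βω = 0·0+-4·1+-4·0 ≡ 0  ⇒  (a,b)_2 = +1.
v=19: a=19^0·(≡10), b=19^1·(≡7) mod 19; (10|19)=-1, (7|19)=+1; (−1)^{0·1·9}·(-1)^1·(+1)^0 = -1.
v=7: a=7^0·(≡2), b=7^2·(≡2) mod 7; (2|7)=+1, (2|7)=+1; (−1)^{0·2·3}·(+1)^2·(+1)^0 = +1.
v=13: a=13^2·(≡11), b=13^4·(≡5) mod 13; (11|13)=-1, (5|13)=-1; (−1)^{2·4·6}·(-1)^4·(-1)^2 = +1.
Ram(561, 1045) = {11, 19}; no ℚ_11-point on the conic.

[11, 19]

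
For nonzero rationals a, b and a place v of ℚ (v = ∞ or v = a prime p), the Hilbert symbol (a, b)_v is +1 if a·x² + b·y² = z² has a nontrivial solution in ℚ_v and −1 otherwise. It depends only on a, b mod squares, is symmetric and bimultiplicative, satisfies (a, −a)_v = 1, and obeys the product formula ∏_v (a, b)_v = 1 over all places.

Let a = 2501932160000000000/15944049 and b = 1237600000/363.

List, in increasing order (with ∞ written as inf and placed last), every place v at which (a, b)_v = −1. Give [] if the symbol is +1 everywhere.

[3, 17]

(a, b) ≡ (221, 23205) mod (ℚ^×)²; places V = {2, 3, 5, 7, 11, 13, 17, 19, ∞}.
(a,b)_19: α=2, u≡12; β=0, v≡1 (mod 19); (12|19)=-1, (1|19)=+1; sign (−1)^0·-1^0·+1^2 = +1.
(a,b)_11: α=-6, u≡1; β=-2, v≡7 (mod 11); (1|11)=+1, (7|11)=-1; sign (−1)^0·+1^-2·-1^-6 = +1.
(a,b)_2: α=16, β=8; u≡5, v≡5 (mod 8); ε(u)ε(v)=0·0, αω(v)=16·1, βω(u)=8·1; sum ≡ 0  ⇒  +1.
(a,b)_17: α=1, u≡4; β=1, v≡14 (mod 17); (4|17)=+1, (14|17)=-1; sign (−1)^0·+1^1·-1^1 = -1.
(a,b)_∞: sgn(221)=+, sgn(23205)=+, so +1.
(a,b)_13: α=1, u≡12; β=1, v≡1 (mod 13); (12|13)=+1, (1|13)=+1; sign (−1)^0·+1^1·+1^1 = +1.
(a,b)_5: α=10, u≡1; β=5, v≡4 (mod 5); (1|5)=+1, (4|5)=+1; sign (−1)^0·+1^5·+1^10 = +1.
(a,b)_3: α=-2, u≡2; β=-1, v≡1 (mod 3); (2|3)=-1, (1|3)=+1; sign (−1)^0·-1^-1·+1^-2 = -1.
(a,b)_7: α=2, u≡4; β=1, v≡1 (mod 7); (4|7)=+1, (1|7)=+1; sign (−1)^0·+1^1·+1^2 = +1.
|Ram(221, 23205)| = 2, even; anisotropic at {3, 17}.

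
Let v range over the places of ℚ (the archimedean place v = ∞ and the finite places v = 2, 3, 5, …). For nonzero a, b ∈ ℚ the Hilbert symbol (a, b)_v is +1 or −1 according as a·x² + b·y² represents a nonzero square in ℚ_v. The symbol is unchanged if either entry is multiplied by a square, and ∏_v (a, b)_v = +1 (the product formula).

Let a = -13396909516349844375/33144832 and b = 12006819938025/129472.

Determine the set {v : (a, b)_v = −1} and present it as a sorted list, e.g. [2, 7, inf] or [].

Mod squares: a ≡ -2233, b ≡ 1463. Check v ∈ {∞, 2, 3, 5, 7, 11, 17, 19, 29}.
v=11: a=11^1·(≡7), b=11^1·(≡1) mod 11; (7|11)=-1, (1|11)=+1; (−1)^{1·1·5}·(-1)^1·(+1)^1 = +1.
v=5: a=5^4·(≡2), b=5^2·(≡3) mod 5; (2|5)=-1, (3|5)=-1; (−1)^{4·2·2}·(-1)^2·(-1)^4 = +1.
v=∞: -2233 < 0 and 1463 > 0  ⇒  (a,b)_∞ = +1.
v=17: a=17^-2·(≡10), b=17^-2·(≡9) mod 17; (10|17)=-1, (9|17)=+1; (−1)^{-2·-2·8}·(-1)^-2·(+1)^-2 = +1.
v=2: v_2(a)=-14, v_2(b)=-6; units ≡ 7, 7 (mod 8); ε·ε+αω+βω = 1·1+-14·0+-6·0 ≡ 1  ⇒  (a,b)_2 = -1.
v=3: a=3^6·(≡2), b=3^2·(≡2) mod 3; (2|3)=-1, (2|3)=-1; (−1)^{6·2·1}·(-1)^2·(-1)^6 = +1.
v=29: a=29^5·(≡14), b=29^4·(≡13) mod 29; (14|29)=-1, (13|29)=+1; (−1)^{5·4·14}·(-1)^4·(+1)^5 = +1.
v=7: a=7^-1·(≡5), b=7^-1·(≡5) mod 7; (5|7)=-1, (5|7)=-1; (−1)^{-1·-1·3}·(-1)^-1·(-1)^-1 = -1.
v=19: a=19^4·(≡17), b=19^3·(≡5) mod 19; (17|19)=+1, (5|19)=+1; (−1)^{4·3·9}·(+1)^3·(+1)^4 = +1.
Ram(-2233, 1463) = {2, 7}; no ℚ_2-point on the conic.

[2, 7]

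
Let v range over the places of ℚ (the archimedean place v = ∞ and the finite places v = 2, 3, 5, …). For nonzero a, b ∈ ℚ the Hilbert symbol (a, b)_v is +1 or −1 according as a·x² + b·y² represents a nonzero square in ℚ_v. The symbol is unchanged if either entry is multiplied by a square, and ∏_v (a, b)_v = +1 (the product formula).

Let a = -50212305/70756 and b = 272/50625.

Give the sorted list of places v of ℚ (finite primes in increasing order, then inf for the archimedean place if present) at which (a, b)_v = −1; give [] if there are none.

(a, b) ≡ (-2145, 17) mod (ℚ^×)²; places V = {2, 3, 5, 7, 11, 13, 17, 19, ∞}.
(a,b)_∞: sgn(-2145)=−, sgn(17)=+, so +1.
(a,b)_5: α=1, u≡4; β=-4, v≡2 (mod 5); (4|5)=+1, (2|5)=-1; sign (−1)^0·+1^-4·-1^1 = -1.
(a,b)_13: α=1, u≡1; β=0, v≡4 (mod 13); (1|13)=+1, (4|13)=+1; sign (−1)^0·+1^0·+1^1 = +1.
(a,b)_19: α=-2, u≡13; β=0, v≡7 (mod 19); (13|19)=-1, (7|19)=+1; sign (−1)^0·-1^0·+1^-2 = +1.
(a,b)_17: α=2, u≡6; β=1, v≡1 (mod 17); (6|17)=-1, (1|17)=+1; sign (−1)^0·-1^1·+1^2 = -1.
(a,b)_2: α=-2, β=4; u≡7, v≡1 (mod 8); ε(u)ε(v)=1·0, αω(v)=-2·0, βω(u)=4·0; sum ≡ 0  ⇒  +1.
(a,b)_7: α=-2, u≡2; β=0, v≡6 (mod 7); (2|7)=+1, (6|7)=-1; sign (−1)^0·+1^0·-1^-2 = +1.
(a,b)_11: α=1, u≡9; β=0, v≡10 (mod 11); (9|11)=+1, (10|11)=-1; sign (−1)^0·+1^0·-1^1 = -1.
(a,b)_3: α=5, u≡2; β=-4, v≡2 (mod 3); (2|3)=-1, (2|3)=-1; sign (−1)^0·-1^-4·-1^5 = -1.
(-2145, 17 / ℚ) ramifies at {3, 5, 11, 17}: a division algebra.

[3, 5, 11, 17]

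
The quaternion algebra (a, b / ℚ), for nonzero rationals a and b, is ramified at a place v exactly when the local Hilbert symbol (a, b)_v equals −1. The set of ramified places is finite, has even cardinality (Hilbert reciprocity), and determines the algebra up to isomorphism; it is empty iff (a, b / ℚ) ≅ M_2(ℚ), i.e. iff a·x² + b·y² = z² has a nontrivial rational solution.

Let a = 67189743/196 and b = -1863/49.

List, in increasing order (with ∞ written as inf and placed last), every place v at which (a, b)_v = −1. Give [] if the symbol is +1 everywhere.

Mod squares: a ≡ 92167, b ≡ -23. Check v ∈ {∞, 2, 3, 7, 23, 37, 47, 53}.
v=37: a=37^1·(≡25), b=37^0·(≡2) mod 37; (25|37)=+1, (2|37)=-1; (−1)^{1·0·18}·(+1)^0·(-1)^1 = -1.
v=2: v_2(a)=-2, v_2(b)=0; units ≡ 7, 1 (mod 8); ε·ε+αω+βω = 1·0+-2·0+0·0 ≡ 0  ⇒  (a,b)_2 = +1.
v=∞: 92167 > 0 and -23 < 0  ⇒  (a,b)_∞ = +1.
v=47: a=47^1·(≡8), b=47^0·(≡32) mod 47; (8|47)=+1, (32|47)=+1; (−1)^{1·0·23}·(+1)^0·(+1)^1 = +1.
v=53: a=53^1·(≡25), b=53^0·(≡2) mod 53; (25|53)=+1, (2|53)=-1; (−1)^{1·0·26}·(+1)^0·(-1)^1 = -1.
v=7: a=7^-2·(≡3), b=7^-2·(≡6) mod 7; (3|7)=-1, (6|7)=-1; (−1)^{-2·-2·3}·(-1)^-2·(-1)^-2 = +1.
v=3: a=3^6·(≡1), b=3^4·(≡1) mod 3; (1|3)=+1, (1|3)=+1; (−1)^{6·4·1}·(+1)^4·(+1)^6 = +1.
v=23: a=23^0·(≡8), b=23^1·(≡19) mod 23; (8|23)=+1, (19|23)=-1; (−1)^{0·1·11}·(+1)^1·(-1)^0 = +1.
(92167, -23 / ℚ) ramifies at {37, 53}: a division algebra.

[37, 53]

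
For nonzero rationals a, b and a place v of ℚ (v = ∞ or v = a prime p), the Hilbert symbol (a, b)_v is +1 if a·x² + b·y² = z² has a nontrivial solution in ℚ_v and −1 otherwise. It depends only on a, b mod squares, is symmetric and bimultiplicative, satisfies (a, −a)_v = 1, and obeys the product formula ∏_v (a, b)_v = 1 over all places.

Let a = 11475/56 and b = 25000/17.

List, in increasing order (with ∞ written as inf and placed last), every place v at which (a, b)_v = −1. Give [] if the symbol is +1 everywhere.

[3, 17]

Mod squares: a ≡ 714, b ≡ 170. Check v ∈ {∞, 2, 3, 5, 7, 17}.
v=∞: 714 > 0 and 170 > 0  ⇒  (a,b)_∞ = +1.
v=5: a=5^2·(≡4), b=5^5·(≡4) mod 5; (4|5)=+1, (4|5)=+1; (−1)^{2·5·2}·(+1)^5·(+1)^2 = +1.
v=7: a=7^-1·(≡2), b=7^0·(≡1) mod 7; (2|7)=+1, (1|7)=+1; (−1)^{-1·0·3}·(+1)^0·(+1)^-1 = +1.
v=3: a=3^3·(≡1), b=3^0·(≡2) mod 3; (1|3)=+1, (2|3)=-1; (−1)^{3·0·1}·(+1)^0·(-1)^3 = -1.
v=17: a=17^1·(≡16), b=17^-1·(≡10) mod 17; (16|17)=+1, (10|17)=-1; (−1)^{1·-1·8}·(+1)^-1·(-1)^1 = -1.
v=2: v_2(a)=-3, v_2(b)=3; units ≡ 5, 5 (mod 8); ε·ε+αω+βω = 0·0+-3·1+3·1 ≡ 0  ⇒  (a,b)_2 = +1.
|Ram(714, 170)| = 2, even; anisotropic at {3, 17}.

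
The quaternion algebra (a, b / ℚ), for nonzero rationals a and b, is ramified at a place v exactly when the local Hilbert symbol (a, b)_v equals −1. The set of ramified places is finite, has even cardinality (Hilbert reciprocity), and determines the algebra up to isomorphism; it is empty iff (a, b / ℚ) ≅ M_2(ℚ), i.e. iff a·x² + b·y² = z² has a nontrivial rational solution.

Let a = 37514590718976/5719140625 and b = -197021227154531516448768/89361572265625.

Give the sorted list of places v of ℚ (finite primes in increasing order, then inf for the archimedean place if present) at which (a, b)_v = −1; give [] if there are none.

[19, 41]

(a, b) ≡ (19, -82) mod (ℚ^×)²; places V = {2, 3, 5, 7, 11, 17, 19, 41, ∞}.
(a,b)_19: α=1, u≡5; β=2, v≡18 (mod 19); (5|19)=+1, (18|19)=-1; sign (−1)^0·+1^2·-1^1 = -1.
(a,b)_3: α=4, u≡1; β=10, v≡2 (mod 3); (1|3)=+1, (2|3)=-1; sign (−1)^0·+1^10·-1^4 = +1.
(a,b)_7: α=2, u≡5; β=2, v≡4 (mod 7); (5|7)=-1, (4|7)=+1; sign (−1)^0·-1^2·+1^2 = +1.
(a,b)_11: α=-4, u≡2; β=-4, v≡6 (mod 11); (2|11)=-1, (6|11)=-1; sign (−1)^0·-1^-4·-1^-4 = +1.
(a,b)_2: α=10, β=15; u≡3, v≡7 (mod 8); ε(u)ε(v)=1·1, αω(v)=10·0, βω(u)=15·1; sum ≡ 0  ⇒  +1.
(a,b)_41: α=2, u≡27; β=3, v≡31 (mod 41); (27|41)=-1, (31|41)=+1; sign (−1)^0·-1^3·+1^2 = -1.
(a,b)_∞: sgn(19)=+, sgn(-82)=−, so +1.
(a,b)_5: α=-8, u≡1; β=-14, v≡2 (mod 5); (1|5)=+1, (2|5)=-1; sign (−1)^0·+1^-14·-1^-8 = +1.
(a,b)_17: α=2, u≡15; β=4, v≡5 (mod 17); (15|17)=+1, (5|17)=-1; sign (−1)^0·+1^4·-1^2 = +1.
|Ram(19, -82)| = 2, even; anisotropic at {19, 41}.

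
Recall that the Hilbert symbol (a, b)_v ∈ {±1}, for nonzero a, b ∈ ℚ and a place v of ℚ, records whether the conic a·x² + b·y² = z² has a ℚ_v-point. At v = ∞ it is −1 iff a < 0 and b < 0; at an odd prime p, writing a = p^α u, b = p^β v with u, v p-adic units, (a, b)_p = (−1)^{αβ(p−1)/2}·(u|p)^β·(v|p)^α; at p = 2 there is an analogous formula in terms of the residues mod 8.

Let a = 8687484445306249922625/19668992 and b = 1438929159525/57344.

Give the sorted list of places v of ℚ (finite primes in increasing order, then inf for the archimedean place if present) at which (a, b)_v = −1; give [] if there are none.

Mod squares: a ≡ 4290, b ≡ 6006. Check v ∈ {∞, 2, 3, 5, 7, 11, 13}.
v=13: a=13^5·(≡5), b=13^3·(≡8) mod 13; (5|13)=-1, (8|13)=-1; (−1)^{5·3·6}·(-1)^3·(-1)^5 = +1.
v=2: v_2(a)=-13, v_2(b)=-13; units ≡ 1, 3 (mod 8); ε·ε+αω+βω = 0·1+-13·1+-13·0 ≡ 1  ⇒  (a,b)_2 = -1.
v=5: a=5^3·(≡3), b=5^2·(≡4) mod 5; (3|5)=-1, (4|5)=+1; (−1)^{3·2·2}·(-1)^2·(+1)^3 = +1.
v=7: a=7^-4·(≡3), b=7^-1·(≡2) mod 7; (3|7)=-1, (2|7)=+1; (−1)^{-4·-1·3}·(-1)^-1·(+1)^-4 = -1.
v=11: a=11^5·(≡3), b=11^3·(≡8) mod 11; (3|11)=+1, (8|11)=-1; (−1)^{5·3·5}·(+1)^3·(-1)^5 = +1.
v=3: a=3^19·(≡2), b=3^9·(≡1) mod 3; (2|3)=-1, (1|3)=+1; (−1)^{19·9·1}·(-1)^9·(+1)^19 = +1.
v=∞: 4290 > 0 and 6006 > 0  ⇒  (a,b)_∞ = +1.
(4290, 6006 / ℚ) ramifies at {2, 7}: a division algebra.

[2, 7]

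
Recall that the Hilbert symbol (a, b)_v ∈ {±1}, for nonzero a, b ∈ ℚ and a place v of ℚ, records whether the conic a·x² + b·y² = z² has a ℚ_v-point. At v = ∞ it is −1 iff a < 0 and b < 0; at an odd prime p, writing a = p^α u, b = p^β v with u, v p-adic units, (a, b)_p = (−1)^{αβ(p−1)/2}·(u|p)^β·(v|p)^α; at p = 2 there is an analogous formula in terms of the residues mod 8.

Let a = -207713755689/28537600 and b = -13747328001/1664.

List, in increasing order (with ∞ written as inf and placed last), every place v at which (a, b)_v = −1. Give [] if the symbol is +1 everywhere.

[2, 13, 19, inf]

Mod squares: a ≡ -88179, b ≡ -26. Check v ∈ {∞, 2, 3, 5, 7, 11, 13, 17, 19}.
v=17: a=17^1·(≡1), b=17^2·(≡4) mod 17; (1|17)=+1, (4|17)=+1; (−1)^{1·2·8}·(+1)^2·(+1)^1 = +1.
v=13: a=13^-1·(≡4), b=13^-1·(≡2) mod 13; (4|13)=+1, (2|13)=-1; (−1)^{-1·-1·6}·(+1)^-1·(-1)^-1 = -1.
v=3: a=3^1·(≡1), b=3^2·(≡1) mod 3; (1|3)=+1, (1|3)=+1; (−1)^{1·2·1}·(+1)^2·(+1)^1 = +1.
v=2: v_2(a)=-8, v_2(b)=-7; units ≡ 5, 3 (mod 8); ε·ε+αω+βω = 0·1+-8·1+-7·1 ≡ 1  ⇒  (a,b)_2 = -1.
v=∞: -88179 < 0 and -26 < 0  ⇒  (a,b)_∞ = -1.
v=19: a=19^1·(≡15), b=19^2·(≡2) mod 19; (15|19)=-1, (2|19)=-1; (−1)^{1·2·9}·(-1)^2·(-1)^1 = -1.
v=7: a=7^-3·(≡3), b=7^0·(≡4) mod 7; (3|7)=-1, (4|7)=+1; (−1)^{-3·0·3}·(-1)^0·(+1)^-3 = +1.
v=5: a=5^-2·(≡4), b=5^0·(≡1) mod 5; (4|5)=+1, (1|5)=+1; (−1)^{-2·0·2}·(+1)^0·(+1)^-2 = +1.
v=11: a=11^8·(≡7), b=11^4·(≡7) mod 11; (7|11)=-1, (7|11)=-1; (−1)^{8·4·5}·(-1)^4·(-1)^8 = +1.
|Ram(-88179, -26)| = 4, even; anisotropic at {2, 13, 19, ∞}.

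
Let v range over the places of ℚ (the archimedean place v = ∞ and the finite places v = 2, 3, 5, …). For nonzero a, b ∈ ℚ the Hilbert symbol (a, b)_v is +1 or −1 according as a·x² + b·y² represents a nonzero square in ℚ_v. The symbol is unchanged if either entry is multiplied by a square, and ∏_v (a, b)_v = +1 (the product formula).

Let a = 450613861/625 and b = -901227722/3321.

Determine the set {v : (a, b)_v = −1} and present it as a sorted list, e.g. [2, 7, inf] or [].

Mod squares: a ≡ 468901, b ≡ -38449882. Check v ∈ {∞, 2, 3, 5, 19, 23, 29, 31, 37, 41}.
v=37: a=37^1·(≡14), b=37^1·(≡4) mod 37; (14|37)=-1, (4|37)=+1; (−1)^{1·1·18}·(-1)^1·(+1)^1 = -1.
v=3: a=3^0·(≡1), b=3^-4·(≡2) mod 3; (1|3)=+1, (2|3)=-1; (−1)^{0·-4·1}·(+1)^-4·(-1)^0 = +1.
v=23: a=23^1·(≡6), b=23^1·(≡10) mod 23; (6|23)=+1, (10|23)=-1; (−1)^{1·1·11}·(+1)^1·(-1)^1 = +1.
v=2: v_2(a)=0, v_2(b)=1; units ≡ 5, 3 (mod 8); ε·ε+αω+βω = 0·1+0·1+1·1 ≡ 1  ⇒  (a,b)_2 = -1.
v=29: a=29^1·(≡4), b=29^1·(≡5) mod 29; (4|29)=+1, (5|29)=+1; (−1)^{1·1·14}·(+1)^1·(+1)^1 = +1.
v=19: a=19^1·(≡11), b=19^1·(≡8) mod 19; (11|19)=+1, (8|19)=-1; (−1)^{1·1·9}·(+1)^1·(-1)^1 = +1.
v=5: a=5^-4·(≡1), b=5^0·(≡3) mod 5; (1|5)=+1, (3|5)=-1; (−1)^{-4·0·2}·(+1)^0·(-1)^-4 = +1.
v=31: a=31^2·(≡30), b=31^2·(≡18) mod 31; (30|31)=-1, (18|31)=+1; (−1)^{2·2·15}·(-1)^2·(+1)^2 = +1.
v=∞: 468901 > 0 and -38449882 < 0  ⇒  (a,b)_∞ = +1.
v=41: a=41^0·(≡4), b=41^-1·(≡39) mod 41; (4|41)=+1, (39|41)=+1; (−1)^{0·-1·20}·(+1)^-1·(+1)^0 = +1.
(468901, -38449882 / ℚ) ramifies at {2, 37}: a division algebra.

[2, 37]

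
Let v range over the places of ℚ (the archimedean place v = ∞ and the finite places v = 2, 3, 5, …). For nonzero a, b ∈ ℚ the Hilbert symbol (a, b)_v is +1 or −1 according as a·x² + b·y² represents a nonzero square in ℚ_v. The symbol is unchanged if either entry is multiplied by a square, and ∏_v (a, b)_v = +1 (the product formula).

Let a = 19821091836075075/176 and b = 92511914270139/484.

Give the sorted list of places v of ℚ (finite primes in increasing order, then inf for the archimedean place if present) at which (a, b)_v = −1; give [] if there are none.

[7, 19]

Mod squares: a ≡ 57057, b ≡ 91. Check v ∈ {∞, 2, 3, 5, 7, 11, 13, 19}.
v=19: a=19^9·(≡11), b=19^6·(≡10) mod 19; (11|19)=+1, (10|19)=-1; (−1)^{9·6·9}·(+1)^6·(-1)^9 = -1.
v=3: a=3^3·(≡2), b=3^2·(≡1) mod 3; (2|3)=-1, (1|3)=+1; (−1)^{3·2·1}·(-1)^2·(+1)^3 = +1.
v=13: a=13^1·(≡8), b=13^1·(≡6) mod 13; (8|13)=-1, (6|13)=-1; (−1)^{1·1·6}·(-1)^1·(-1)^1 = +1.
v=∞: 57057 > 0 and 91 > 0  ⇒  (a,b)_∞ = +1.
v=7: a=7^1·(≡3), b=7^5·(≡5) mod 7; (3|7)=-1, (5|7)=-1; (−1)^{1·5·3}·(-1)^5·(-1)^1 = -1.
v=11: a=11^-1·(≡8), b=11^-2·(≡3) mod 11; (8|11)=-1, (3|11)=+1; (−1)^{-1·-2·5}·(-1)^-2·(+1)^-1 = +1.
v=2: v_2(a)=-4, v_2(b)=-2; units ≡ 1, 3 (mod 8); ε·ε+αω+βω = 0·1+-4·1+-2·0 ≡ 0  ⇒  (a,b)_2 = +1.
v=5: a=5^2·(≡3), b=5^0·(≡1) mod 5; (3|5)=-1, (1|5)=+1; (−1)^{2·0·2}·(-1)^0·(+1)^2 = +1.
(57057, 91 / ℚ) ramifies at {7, 19}: a division algebra.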